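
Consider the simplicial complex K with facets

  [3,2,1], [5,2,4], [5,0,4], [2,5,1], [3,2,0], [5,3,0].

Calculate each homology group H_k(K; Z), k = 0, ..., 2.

Take the total order 0 < 1 < 2 < 3 < 4 < 5 on the vertex set. Then K (dimension 2) consists of the simplices:

  0-simplices (6): [0], [1], [2], [3], [4], [5]
  1-simplices (12): [0,2], [0,3], [0,4], [0,5], [1,2], [1,3], [1,5], [2,3], [2,4], [2,5], [3,5], [4,5]
  2-simplices (6): [0,2,3], [0,3,5], [0,4,5], [1,2,3], [1,2,5], [2,4,5]

Hence C_0 ≅ Z^6, C_1 ≅ Z^12, C_2 ≅ Z^6.

Boundary ∂_1: C_1 → C_0 maps an edge to its endpoints' difference, ∂[p,q] = q − p. For instance
  ∂[0,4] = [4] − [0].
This gives a 6×12 integer matrix of rank 5; reducing to Smith normal form yields diagonal entries (1,1,1,1,1).

∂_2: C_2 → C_1 maps a triangle to the signed sum of its edges. For instance
  ∂[0,2,3] = [2,3] − [0,3] + [0,2],
  ∂[1,2,3] = [2,3] − [1,3] + [1,2].
The 12×6 boundary matrix has rank 6 and Smith normal form diag(1,1,1,1,1,1).

Reading off H_k = ker ∂_k / im ∂_{k+1}:

  H_0: rank C_0 − rank ∂_1 = 6 − 5 = 1, and the invariant factors of ∂_1 are all 1, so H_0 = Z.
  H_1: rank ker ∂_1 − rank ∂_2 = (12 − 5) − 6 = 1, and the invariant factors of ∂_2 are all 1, so H_1 = Z.
  H_2: rank ker ∂_2 − rank ∂_3 = (6 − 6) − 0 = 0, and there is no ∂_3, so H_2 = 0.

H_0 = Z,  H_1 = Z,  H_2 = 0.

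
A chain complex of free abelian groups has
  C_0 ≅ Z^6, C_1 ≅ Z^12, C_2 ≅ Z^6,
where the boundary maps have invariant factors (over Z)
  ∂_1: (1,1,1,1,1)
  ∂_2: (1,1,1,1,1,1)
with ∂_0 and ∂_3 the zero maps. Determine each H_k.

H_0 ≅ Z,  H_1 ≅ Z,  H_2 = 0.

H_0: b_0 = 6 − 0 − 5 = 1; torsion from ∂_1 factors > 1: none. So H_0 ≅ Z.
H_1: b_1 = 12 − 5 − 6 = 1; torsion from ∂_2 factors > 1: none. So H_1 ≅ Z.
H_2: b_2 = 6 − 6 − 0 = 0; torsion from ∂_3 factors > 1: none. So H_2 ≅ 0.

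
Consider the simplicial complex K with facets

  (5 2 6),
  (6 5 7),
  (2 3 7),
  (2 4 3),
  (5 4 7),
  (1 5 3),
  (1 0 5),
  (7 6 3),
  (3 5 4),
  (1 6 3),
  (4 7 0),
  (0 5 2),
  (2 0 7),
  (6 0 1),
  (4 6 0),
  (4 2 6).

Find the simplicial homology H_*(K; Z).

We work with the vertex ordering 0 < 1 < 2 < 3 < 4 < 5 < 6 < 7. The simplices of K, each written with vertices in increasing order, are:

  0-simplices (8): [0], [1], [2], [3], [4], [5], [6], [7]
  1-simplices (24): (24 of them)
  2-simplices (16): [0,1,5], [0,1,6], [0,2,5], [0,2,7], [0,4,6], [0,4,7], [1,3,5], [1,3,6], [2,3,4], [2,3,7], [2,4,6], [2,5,6], [3,4,5], [3,6,7], [4,5,7], [5,6,7]

so the chain groups are C_0 ≅ Z^8, C_1 ≅ Z^24, C_2 ≅ Z^16.

Boundary ∂_1: C_1 → C_0 maps an edge to its endpoints' difference, ∂[p,q] = q − p.
This gives a 8×24 integer matrix of rank 7; reducing to Smith normal form yields diagonal entries (1,1,1,1,1,1,1).

Boundary ∂_2: C_2 → C_1 acts by ∂[p,q,r] = [q,r] − [p,r] + [p,q]. For instance
  ∂[3,6,7] = [6,7] − [3,7] + [3,6],
  ∂[2,5,6] = [5,6] − [2,6] + [2,5].
As a 24×16 matrix over Z this has rank 15, with invariant factors (1,1,1,1,1,1,1,1,1,1,1,1,1,1,1).

Now H_k = ker ∂_k / im ∂_{k+1}, so:

  H_0: rank C_0 − rank ∂_1 = 8 − 7 = 1, and the invariant factors of ∂_1 are all 1, so H_0 ≅ Z.
  H_1: rank ker ∂_1 − rank ∂_2 = (24 − 7) − 15 = 2, and the invariant factors of ∂_2 are all 1, so H_1 ≅ Z^2.
  H_2: rank ker ∂_2 − rank ∂_3 = (16 − 15) − 0 = 1, and there is no ∂_3, so H_2 ≅ Z.

H_0 ≅ Z,  H_1 ≅ Z^2,  H_2 ≅ Z.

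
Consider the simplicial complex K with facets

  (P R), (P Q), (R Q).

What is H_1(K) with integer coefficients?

H_1 = Z.

We work with the vertex ordering P < Q < R. The simplices of K, each written with vertices in increasing order, are:

  0-simplices (3): P, Q, R
  1-simplices (3): PQ, PR, QR

Hence C_0 ≅ Z^3, C_1 ≅ Z^3.

∂_1: C_1 → C_0 maps an edge to its endpoints' difference, ∂[p,q] = q − p. For instance
  ∂PQ = Q − P.
This gives a 3×3 integer matrix of rank 2; reducing to Smith normal form yields diagonal entries (1,1).

Computing H_k = (kernel of ∂_k) / (image of ∂_{k+1}):

  H_1: rank ker ∂_1 − rank ∂_2 = (3 − 2) − 0 = 1, and there is no ∂_2, so H_1 ≅ Z.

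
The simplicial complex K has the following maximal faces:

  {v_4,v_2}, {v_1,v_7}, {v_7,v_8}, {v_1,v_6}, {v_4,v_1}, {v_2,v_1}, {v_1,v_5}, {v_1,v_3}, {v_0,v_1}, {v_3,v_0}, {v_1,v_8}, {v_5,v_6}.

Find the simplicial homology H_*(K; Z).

H_0 = Z,  H_1 = Z^4.

Fix the vertex order v_0 < v_1 < v_2 < v_3 < v_4 < v_5 < v_6 < v_7 < v_8 and write every simplex with vertices in increasing order. Then dim K = 1 and the simplices of K are:

  0-simplices (9): [v_0], [v_1], [v_2], [v_3], [v_4], [v_5], [v_6], [v_7], [v_8]
  1-simplices (12): [v_0,v_1], [v_0,v_3], [v_1,v_2], [v_1,v_3], [v_1,v_4], [v_1,v_5], [v_1,v_6], [v_1,v_7], [v_1,v_8], [v_2,v_4], [v_5,v_6], [v_7,v_8]

Hence C_0 ≅ Z^9, C_1 ≅ Z^12.

The boundary map ∂_1: C_1 → C_0 maps an edge to its endpoints' difference, ∂[p,q] = q − p. For instance
  ∂[v_1,v_8] = [v_8] − [v_1].
This gives a 9×12 integer matrix of rank 8; reducing to Smith normal form yields diagonal entries (1,1,1,1,1,1,1,1).

From H_k ≅ ker(∂_k) / im(∂_{k+1}) we obtain:

  H_0: rank C_0 − rank ∂_1 = 9 − 8 = 1, and the invariant factors of ∂_1 are all 1, so H_0 = Z.
  H_1: rank ker ∂_1 − rank ∂_2 = (12 − 8) − 0 = 4, and there is no ∂_2, so H_1 = Z^4.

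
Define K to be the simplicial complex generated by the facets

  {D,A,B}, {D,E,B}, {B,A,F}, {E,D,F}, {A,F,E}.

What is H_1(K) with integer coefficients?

H_1 = Z.

Fix the vertex order A < B < D < E < F and write every simplex with vertices in increasing order. Then dim K = 2 and the simplices of K are:

  0-simplices (5): A, B, D, E, F
  1-simplices (10): AB, AD, AE, AF, BD, BE, BF, DE, DF, EF
  2-simplices (5): ABD, ABF, AEF, BDE, DEF

so the chain groups are C_0 ≅ Z^5, C_1 ≅ Z^10, C_2 ≅ Z^5.

The boundary map ∂_1: C_1 → C_0 maps an edge to its endpoints' difference, ∂[p,q] = q − p.
This gives a 5×10 integer matrix of rank 4; reducing to Smith normal form yields diagonal entries (1,1,1,1).

∂_2: C_2 → C_1 sends each 2-simplex [p,q,r] to [q,r] − [p,r] + [p,q]. For instance
  ∂ABF = BF − AF + AB,
  ∂AEF = EF − AF + AE.
The resulting 10×5 matrix has rank 5, and its Smith normal form has invariant factors (1,1,1,1,1).

Now H_k = ker ∂_k / im ∂_{k+1}, so:

  H_1: rank ker ∂_1 − rank ∂_2 = (10 − 4) − 5 = 1, and the invariant factors of ∂_2 are all 1, so H_1 = Z.

(K is a triangulation of the Möbius band.)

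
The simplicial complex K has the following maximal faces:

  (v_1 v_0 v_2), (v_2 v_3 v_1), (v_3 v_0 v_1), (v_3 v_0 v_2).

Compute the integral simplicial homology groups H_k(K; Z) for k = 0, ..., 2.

H_0 = Z,  H_1 = 0,  H_2 = Z.

Fix the vertex order v_0 < v_1 < v_2 < v_3 and write every simplex with vertices in increasing order. Then dim K = 2 and the simplices of K are:

  0-simplices (4): [v_0], [v_1], [v_2], [v_3]
  1-simplices (6): [v_0,v_1], [v_0,v_2], [v_0,v_3], [v_1,v_2], [v_1,v_3], [v_2,v_3]
  2-simplices (4): [v_0,v_1,v_2], [v_0,v_1,v_3], [v_0,v_2,v_3], [v_1,v_2,v_3]

Hence C_0 ≅ Z^4, C_1 ≅ Z^6, C_2 ≅ Z^4.

Boundary ∂_1: C_1 → C_0 is given by ∂[p,q] = [q] − [p].
As a 4×6 matrix over Z this has rank 3, with invariant factors (1,1,1).

The boundary map ∂_2: C_2 → C_1 maps a triangle to the signed sum of its edges. For instance
  ∂[v_0,v_1,v_3] = [v_1,v_3] − [v_0,v_3] + [v_0,v_1],
  ∂[v_1,v_2,v_3] = [v_2,v_3] − [v_1,v_3] + [v_1,v_2].
This gives a 6×4 integer matrix of rank 3; reducing to Smith normal form yields diagonal entries (1,1,1).

From H_k ≅ ker(∂_k) / im(∂_{k+1}) we obtain:

  H_0: rank C_0 − rank ∂_1 = 4 − 3 = 1, and the invariant factors of ∂_1 are all 1, so H_0 = Z.
  H_1: rank ker ∂_1 − rank ∂_2 = (6 − 3) − 3 = 0, and the invariant factors of ∂_2 are all 1, so H_1 = 0.
  H_2: rank ker ∂_2 − rank ∂_3 = (4 − 3) − 0 = 1, and there is no ∂_3, so H_2 = Z.

As a check, the Euler characteristic is 4 − 6 + 4 = 2, which agrees with 1 − 0 + 1 = 2.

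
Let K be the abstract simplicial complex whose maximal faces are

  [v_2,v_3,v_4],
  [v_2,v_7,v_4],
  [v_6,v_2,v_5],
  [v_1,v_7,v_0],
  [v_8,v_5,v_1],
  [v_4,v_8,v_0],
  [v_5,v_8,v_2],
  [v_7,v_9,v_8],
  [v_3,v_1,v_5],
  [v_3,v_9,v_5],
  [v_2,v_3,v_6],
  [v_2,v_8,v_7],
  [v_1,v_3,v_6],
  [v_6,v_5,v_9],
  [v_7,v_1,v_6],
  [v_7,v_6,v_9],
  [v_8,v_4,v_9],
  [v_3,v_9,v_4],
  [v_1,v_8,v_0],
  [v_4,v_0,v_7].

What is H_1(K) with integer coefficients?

We work with the vertex ordering v_0 < v_1 < v_2 < v_3 < v_4 < v_5 < v_6 < v_7 < v_8 < v_9. The simplices of K, each written with vertices in increasing order, are:

  0-simplices (10): [v_0], [v_1], [v_2], [v_3], [v_4], [v_5], [v_6], [v_7], [v_8], [v_9]
  1-simplices (30): (30 of them)
  2-simplices (20): (20 of them)

so the chain groups are C_0 ≅ Z^10, C_1 ≅ Z^30, C_2 ≅ Z^20.

∂_1: C_1 → C_0 sends each edge [p,q] (with p < q) to q − p. For instance
  ∂[v_5,v_9] = [v_9] − [v_5].
The 10×30 boundary matrix has rank 9 and Smith normal form diag(1,1,1,1,1,1,1,1,1).

The boundary map ∂_2: C_2 → C_1 maps a triangle to the signed sum of its edges. For instance
  ∂[v_0,v_4,v_8] = [v_4,v_8] − [v_0,v_8] + [v_0,v_4],
  ∂[v_2,v_5,v_6] = [v_5,v_6] − [v_2,v_6] + [v_2,v_5].
The 30×20 boundary matrix has rank 20 and Smith normal form diag(1,1,1,1,1,1,1,1,1,1,1,1,1,1,1,1,1,1,1,2).

Computing H_k = (kernel of ∂_k) / (image of ∂_{k+1}):

  H_1: rank ker ∂_1 − rank ∂_2 = (30 − 9) − 20 = 1, and ∂_2 has invariant factor 2 > 1, so H_1 ≅ Z ⊕ Z_2.

H_1 ≅ Z ⊕ Z_2.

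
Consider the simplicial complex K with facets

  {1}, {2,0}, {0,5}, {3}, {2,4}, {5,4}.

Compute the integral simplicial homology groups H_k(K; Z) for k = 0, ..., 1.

We work with the vertex ordering 0 < 1 < 2 < 3 < 4 < 5. The simplices of K, each written with vertices in increasing order, are:

  0-simplices (6): [0], [1], [2], [3], [4], [5]
  1-simplices (4): [0,2], [0,5], [2,4], [4,5]

Hence C_0 ≅ Z^6, C_1 ≅ Z^4.

∂_1: C_1 → C_0 sends each edge [p,q] (with p < q) to q − p.
The 6×4 boundary matrix has rank 3 and Smith normal form diag(1,1,1).

Reading off H_k = ker ∂_k / im ∂_{k+1}:

  H_0: rank C_0 − rank ∂_1 = 6 − 3 = 3, and the invariant factors of ∂_1 are all 1, so H_0 = Z^3.
  H_1: rank ker ∂_1 − rank ∂_2 = (4 − 3) − 0 = 1, and there is no ∂_2, so H_1 = Z.

H_0 = Z^3,  H_1 = Z.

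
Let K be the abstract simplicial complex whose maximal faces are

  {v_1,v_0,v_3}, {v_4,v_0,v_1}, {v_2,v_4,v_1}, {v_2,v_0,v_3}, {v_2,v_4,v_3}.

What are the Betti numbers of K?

b_0 = 1, b_1 = 1, b_2 = 0.

Order the vertices as v_0 < v_1 < v_2 < v_3 < v_4. Listing each simplex with vertices in this order, K has dimension 2 with simplices:

  0-simplices (5): [v_0], [v_1], [v_2], [v_3], [v_4]
  1-simplices (10): [v_0,v_1], [v_0,v_2], [v_0,v_3], [v_0,v_4], [v_1,v_2], [v_1,v_3], [v_1,v_4], [v_2,v_3], [v_2,v_4], [v_3,v_4]
  2-simplices (5): [v_0,v_1,v_3], [v_0,v_1,v_4], [v_0,v_2,v_3], [v_1,v_2,v_4], [v_2,v_3,v_4]

giving chain groups C_0 ≅ Z^5, C_1 ≅ Z^10, C_2 ≅ Z^5.

Boundary ∂_1: C_1 → C_0 is given by ∂[p,q] = [q] − [p]. For instance
  ∂[v_2,v_3] = [v_3] − [v_2].
As a 5×10 matrix over Z this has rank 4, with invariant factors (1,1,1,1).

Boundary ∂_2: C_2 → C_1 acts by ∂[p,q,r] = [q,r] − [p,r] + [p,q]. For instance
  ∂[v_0,v_2,v_3] = [v_2,v_3] − [v_0,v_3] + [v_0,v_2],
  ∂[v_1,v_2,v_4] = [v_2,v_4] − [v_1,v_4] + [v_1,v_2].
The 10×5 boundary matrix has rank 5 and Smith normal form diag(1,1,1,1,1).

Reading off H_k = ker ∂_k / im ∂_{k+1}:

  H_0: rank C_0 − rank ∂_1 = 5 − 4 = 1, and the invariant factors of ∂_1 are all 1, so H_0 ≅ Z.
  H_1: rank ker ∂_1 − rank ∂_2 = (10 − 4) − 5 = 1, and the invariant factors of ∂_2 are all 1, so H_1 ≅ Z.
  H_2: rank ker ∂_2 − rank ∂_3 = (5 − 5) − 0 = 0, and there is no ∂_3, so H_2 ≅ 0.

Hence the Betti numbers are b_0 = 1, b_1 = 1, b_2 = 0.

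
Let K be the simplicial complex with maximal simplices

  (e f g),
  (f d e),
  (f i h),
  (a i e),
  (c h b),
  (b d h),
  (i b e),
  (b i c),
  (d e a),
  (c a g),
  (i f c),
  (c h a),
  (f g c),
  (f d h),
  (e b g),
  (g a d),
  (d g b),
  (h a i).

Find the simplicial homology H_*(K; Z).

H_0 ≅ Z,  H_1 ≅ Z ⊕ Z/2,  H_2 = 0.

Fix the vertex order a < b < c < d < e < f < g < h < i and write every simplex with vertices in increasing order. Then dim K = 2 and the simplices of K are:

  0-simplices (9): a, b, c, d, e, f, g, h, i
  1-simplices (27): ac, ad, ae, ag, ah, ai, bc, bd, be, bg, bh, bi, cf, cg, ch, ci, de, df, dg, dh, ef, eg, ei, fg, fh, fi, hi
  2-simplices (18): acg, ach, ade, adg, aei, ahi, bch, bci, bdg, bdh, beg, bei, cfg, cfi, def, dfh, efg, fhi

giving chain groups C_0 ≅ Z^9, C_1 ≅ Z^27, C_2 ≅ Z^18.

∂_1: C_1 → C_0 is given by ∂[p,q] = [q] − [p]. For instance
  ∂ag = g − a.
The 9×27 boundary matrix has rank 8 and Smith normal form diag(1,1,1,1,1,1,1,1).

Boundary ∂_2: C_2 → C_1 maps a triangle to the signed sum of its edges. For instance
  ∂cfi = fi − ci + cf,
  ∂fhi = hi − fi + fh.
This gives a 27×18 integer matrix of rank 18; reducing to Smith normal form yields diagonal entries (1,1,1,1,1,1,1,1,1,1,1,1,1,1,1,1,1,2).

Now H_k = ker ∂_k / im ∂_{k+1}, so:

  H_0: rank C_0 − rank ∂_1 = 9 − 8 = 1, and the invariant factors of ∂_1 are all 1, so H_0 = Z.
  H_1: rank ker ∂_1 − rank ∂_2 = (27 − 8) − 18 = 1, and ∂_2 has invariant factor 2 > 1, so H_1 = Z ⊕ Z/2.
  H_2: rank ker ∂_2 − rank ∂_3 = (18 − 18) − 0 = 0, and there is no ∂_3, so H_2 = 0.

(K is a triangulation of the Klein bottle.)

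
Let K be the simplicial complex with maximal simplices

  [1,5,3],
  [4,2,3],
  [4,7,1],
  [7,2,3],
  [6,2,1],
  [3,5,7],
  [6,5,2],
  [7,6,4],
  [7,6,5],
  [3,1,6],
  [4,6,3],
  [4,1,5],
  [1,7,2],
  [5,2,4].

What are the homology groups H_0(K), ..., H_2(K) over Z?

Take the total order 1 < 2 < 3 < 4 < 5 < 6 < 7 on the vertex set. Then K (dimension 2) consists of the simplices:

  0-simplices (7): [1], [2], [3], [4], [5], [6], [7]
  1-simplices (21): [1,2], [1,3], [1,4], [1,5], [1,6], [1,7], [2,3], [2,4], [2,5], [2,6], [2,7], [3,4], [3,5], [3,6], [3,7], [4,5], [4,6], [4,7], [5,6], [5,7], [6,7]
  2-simplices (14): [1,2,6], [1,2,7], [1,3,5], [1,3,6], [1,4,5], [1,4,7], [2,3,4], [2,3,7], [2,4,5], [2,5,6], [3,4,6], [3,5,7], [4,6,7], [5,6,7]

Hence C_0 ≅ Z^7, C_1 ≅ Z^21, C_2 ≅ Z^14.

The boundary map ∂_1: C_1 → C_0 sends each edge [p,q] (with p < q) to q − p. For instance
  ∂[2,4] = [4] − [2].
This gives a 7×21 integer matrix of rank 6; reducing to Smith normal form yields diagonal entries (1,1,1,1,1,1).

Boundary ∂_2: C_2 → C_1 acts by ∂[p,q,r] = [q,r] − [p,r] + [p,q]. For instance
  ∂[1,2,6] = [2,6] − [1,6] + [1,2],
  ∂[1,3,6] = [3,6] − [1,6] + [1,3].
The resulting 21×14 matrix has rank 13, and its Smith normal form has invariant factors (1,1,1,1,1,1,1,1,1,1,1,1,1).

Now H_k = ker ∂_k / im ∂_{k+1}, so:

  H_0: rank C_0 − rank ∂_1 = 7 − 6 = 1, and the invariant factors of ∂_1 are all 1, so H_0 = Z.
  H_1: rank ker ∂_1 − rank ∂_2 = (21 − 6) − 13 = 2, and the invariant factors of ∂_2 are all 1, so H_1 = Z^2.
  H_2: rank ker ∂_2 − rank ∂_3 = (14 − 13) − 0 = 1, and there is no ∂_3, so H_2 = Z.

As a check, the Euler characteristic is 7 − 21 + 14 = 0, which agrees with 1 − 2 + 1 = 0.

H_0 ≅ Z,  H_1 ≅ Z^2,  H_2 ≅ Z.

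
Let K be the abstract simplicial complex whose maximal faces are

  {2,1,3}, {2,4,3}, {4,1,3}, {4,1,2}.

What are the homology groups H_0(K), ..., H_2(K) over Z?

Fix the vertex order 1 < 2 < 3 < 4 and write every simplex with vertices in increasing order. Then dim K = 2 and the simplices of K are:

  0-simplices (4): [1], [2], [3], [4]
  1-simplices (6): [1,2], [1,3], [1,4], [2,3], [2,4], [3,4]
  2-simplices (4): [1,2,3], [1,2,4], [1,3,4], [2,3,4]

giving chain groups C_0 ≅ Z^4, C_1 ≅ Z^6, C_2 ≅ Z^4.

The boundary map ∂_1: C_1 → C_0 sends each edge [p,q] (with p < q) to q − p. For instance
  ∂[1,2] = [2] − [1].
As a 4×6 matrix over Z this has rank 3, with invariant factors (1,1,1).

Boundary ∂_2: C_2 → C_1 sends each 2-simplex [p,q,r] to [q,r] − [p,r] + [p,q]. For instance
  ∂[1,2,4] = [2,4] − [1,4] + [1,2],
  ∂[1,2,3] = [2,3] − [1,3] + [1,2].
The 6×4 boundary matrix has rank 3 and Smith normal form diag(1,1,1).

Now H_k = ker ∂_k / im ∂_{k+1}, so:

  H_0: rank C_0 − rank ∂_1 = 4 − 3 = 1, and the invariant factors of ∂_1 are all 1, so H_0 ≅ Z.
  H_1: rank ker ∂_1 − rank ∂_2 = (6 − 3) − 3 = 0, and the invariant factors of ∂_2 are all 1, so H_1 ≅ 0.
  H_2: rank ker ∂_2 − rank ∂_3 = (4 − 3) − 0 = 1, and there is no ∂_3, so H_2 ≅ Z.

H_0 = Z,  H_1 = 0,  H_2 = Z.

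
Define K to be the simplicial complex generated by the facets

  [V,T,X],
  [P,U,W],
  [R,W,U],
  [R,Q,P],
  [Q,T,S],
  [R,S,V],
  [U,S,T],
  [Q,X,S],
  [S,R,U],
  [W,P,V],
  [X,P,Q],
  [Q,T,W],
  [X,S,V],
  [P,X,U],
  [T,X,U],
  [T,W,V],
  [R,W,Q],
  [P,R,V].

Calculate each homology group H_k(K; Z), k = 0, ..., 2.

H_0 = Z,  H_1 = Z ⊕ Z_2,  H_2 = 0.

Fix the vertex order P < Q < R < S < T < U < V < W < X and write every simplex with vertices in increasing order. Then dim K = 2 and the simplices of K are:

  0-simplices (9): P, Q, R, S, T, U, V, W, X
  1-simplices (27): PQ, PR, PU, PV, PW, PX, QR, QS, QT, QW, QX, RS, RU, RV, RW, ST, SU, SV, SX, TU, TV, TW, TX, UW, UX, VW, VX
  2-simplices (18): PQR, PQX, PRV, PUW, PUX, PVW, QRW, QST, QSX, QTW, RSU, RSV, RUW, STU, SVX, TUX, TVW, TVX

giving chain groups C_0 ≅ Z^9, C_1 ≅ Z^27, C_2 ≅ Z^18.

∂_1: C_1 → C_0 is given by ∂[p,q] = [q] − [p].
The resulting 9×27 matrix has rank 8, and its Smith normal form has invariant factors (1,1,1,1,1,1,1,1).

Boundary ∂_2: C_2 → C_1 sends each 2-simplex [p,q,r] to [q,r] − [p,r] + [p,q]. For instance
  ∂RSV = SV − RV + RS,
  ∂QST = ST − QT + QS.
The 27×18 boundary matrix has rank 18 and Smith normal form diag(1,1,1,1,1,1,1,1,1,1,1,1,1,1,1,1,1,2).

From H_k ≅ ker(∂_k) / im(∂_{k+1}) we obtain:

  H_0: rank C_0 − rank ∂_1 = 9 − 8 = 1, and the invariant factors of ∂_1 are all 1, so H_0 = Z.
  H_1: rank ker ∂_1 − rank ∂_2 = (27 − 8) − 18 = 1, and ∂_2 has invariant factor 2 > 1, so H_1 = Z ⊕ Z_2.
  H_2: rank ker ∂_2 − rank ∂_3 = (18 − 18) − 0 = 0, and there is no ∂_3, so H_2 = 0.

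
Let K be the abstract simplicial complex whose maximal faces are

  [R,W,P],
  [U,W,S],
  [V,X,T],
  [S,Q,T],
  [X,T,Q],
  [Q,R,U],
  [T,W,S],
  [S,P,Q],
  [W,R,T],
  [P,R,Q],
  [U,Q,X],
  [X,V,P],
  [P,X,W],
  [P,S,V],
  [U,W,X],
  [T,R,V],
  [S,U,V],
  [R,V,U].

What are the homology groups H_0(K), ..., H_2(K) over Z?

We work with the vertex ordering P < Q < R < S < T < U < V < W < X. The simplices of K, each written with vertices in increasing order, are:

  0-simplices (9): P, Q, R, S, T, U, V, W, X
  1-simplices (27): PQ, PR, PS, PV, PW, PX, QR, QS, QT, QU, QX, RT, RU, RV, RW, ST, SU, SV, SW, TV, TW, TX, UV, UW, UX, VX, WX
  2-simplices (18): PQR, PQS, PRW, PSV, PVX, PWX, QRU, QST, QTX, QUX, RTV, RTW, RUV, STW, SUV, SUW, TVX, UWX

giving chain groups C_0 ≅ Z^9, C_1 ≅ Z^27, C_2 ≅ Z^18.

The boundary map ∂_1: C_1 → C_0 maps an edge to its endpoints' difference, ∂[p,q] = q − p. For instance
  ∂TX = X − T.
The 9×27 boundary matrix has rank 8 and Smith normal form diag(1,1,1,1,1,1,1,1).

The boundary map ∂_2: C_2 → C_1 maps a triangle to the signed sum of its edges. For instance
  ∂PQR = QR − PR + PQ,
  ∂PQS = QS − PS + PQ.
This gives a 27×18 integer matrix of rank 17; reducing to Smith normal form yields diagonal entries (1,1,1,1,1,1,1,1,1,1,1,1,1,1,1,1,1).

From H_k ≅ ker(∂_k) / im(∂_{k+1}) we obtain:

  H_0: rank C_0 − rank ∂_1 = 9 − 8 = 1, and the invariant factors of ∂_1 are all 1, so H_0 ≅ Z.
  H_1: rank ker ∂_1 − rank ∂_2 = (27 − 8) − 17 = 2, and the invariant factors of ∂_2 are all 1, so H_1 ≅ Z^2.
  H_2: rank ker ∂_2 − rank ∂_3 = (18 − 17) − 0 = 1, and there is no ∂_3, so H_2 ≅ Z.

H_0 ≅ Z,  H_1 ≅ Z^2,  H_2 ≅ Z.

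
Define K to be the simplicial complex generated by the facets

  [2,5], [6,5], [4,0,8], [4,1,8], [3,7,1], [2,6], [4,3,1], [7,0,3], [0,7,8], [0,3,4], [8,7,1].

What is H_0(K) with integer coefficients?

H_0 ≅ Z^2.

Take the total order 0 < 1 < 2 < 3 < 4 < 5 < 6 < 7 < 8 on the vertex set. Then K (dimension 2) consists of the simplices:

  0-simplices (9): [0], [1], [2], [3], [4], [5], [6], [7], [8]
  1-simplices (15): [0,3], [0,4], [0,7], [0,8], [1,3], [1,4], [1,7], [1,8], [2,5], [2,6], [3,4], [3,7], [4,8], [5,6], [7,8]
  2-simplices (8): [0,3,4], [0,3,7], [0,4,8], [0,7,8], [1,3,4], [1,3,7], [1,4,8], [1,7,8]

Hence C_0 ≅ Z^9, C_1 ≅ Z^15, C_2 ≅ Z^8.

∂_1: C_1 → C_0 is given by ∂[p,q] = [q] − [p]. For instance
  ∂[0,8] = [8] − [0].
This gives a 9×15 integer matrix of rank 7; reducing to Smith normal form yields diagonal entries (1,1,1,1,1,1,1).

Boundary ∂_2: C_2 → C_1 maps a triangle to the signed sum of its edges. For instance
  ∂[1,4,8] = [4,8] − [1,8] + [1,4],
  ∂[0,3,4] = [3,4] − [0,4] + [0,3].
The resulting 15×8 matrix has rank 7, and its Smith normal form has invariant factors (1,1,1,1,1,1,1).

Reading off H_k = ker ∂_k / im ∂_{k+1}:

  H_0: rank C_0 − rank ∂_1 = 9 − 7 = 2, and the invariant factors of ∂_1 are all 1, so H_0 ≅ Z^2.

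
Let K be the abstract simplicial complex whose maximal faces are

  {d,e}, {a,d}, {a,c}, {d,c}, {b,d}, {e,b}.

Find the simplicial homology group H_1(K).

H_1 ≅ Z^2.

Take the total order a < b < c < d < e on the vertex set. Then K (dimension 1) consists of the simplices:

  0-simplices (5): a, b, c, d, e
  1-simplices (6): ac, ad, bd, be, cd, de

so the chain groups are C_0 ≅ Z^5, C_1 ≅ Z^6.

∂_1: C_1 → C_0 maps an edge to its endpoints' difference, ∂[p,q] = q − p. For instance
  ∂ad = d − a.
The 5×6 boundary matrix has rank 4 and Smith normal form diag(1,1,1,1).

From H_k ≅ ker(∂_k) / im(∂_{k+1}) we obtain:

  H_1: rank ker ∂_1 − rank ∂_2 = (6 − 4) − 0 = 2, and there is no ∂_2, so H_1 = Z^2.

(K is a triangulation of a wedge of 2 circles.)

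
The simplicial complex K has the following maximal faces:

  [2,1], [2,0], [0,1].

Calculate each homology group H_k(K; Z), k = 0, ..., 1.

H_0 ≅ Z,  H_1 ≅ Z.

We work with the vertex ordering 0 < 1 < 2. The simplices of K, each written with vertices in increasing order, are:

  0-simplices (3): [0], [1], [2]
  1-simplices (3): [0,1], [0,2], [1,2]

giving chain groups C_0 ≅ Z^3, C_1 ≅ Z^3.

∂_1: C_1 → C_0 sends each edge [p,q] (with p < q) to q − p. For instance
  ∂[1,2] = [2] − [1].
This gives a 3×3 integer matrix of rank 2; reducing to Smith normal form yields diagonal entries (1,1).

Computing H_k = (kernel of ∂_k) / (image of ∂_{k+1}):

  H_0: rank C_0 − rank ∂_1 = 3 − 2 = 1, and the invariant factors of ∂_1 are all 1, so H_0 ≅ Z.
  H_1: rank ker ∂_1 − rank ∂_2 = (3 − 2) − 0 = 1, and there is no ∂_2, so H_1 ≅ Z.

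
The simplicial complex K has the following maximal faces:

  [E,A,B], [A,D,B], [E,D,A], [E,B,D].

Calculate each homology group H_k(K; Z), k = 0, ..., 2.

We work with the vertex ordering A < B < D < E. The simplices of K, each written with vertices in increasing order, are:

  0-simplices (4): A, B, D, E
  1-simplices (6): AB, AD, AE, BD, BE, DE
  2-simplices (4): ABD, ABE, ADE, BDE

so the chain groups are C_0 ≅ Z^4, C_1 ≅ Z^6, C_2 ≅ Z^4.

The boundary map ∂_1: C_1 → C_0 is given by ∂[p,q] = [q] − [p]. For instance
  ∂DE = E − D.
The resulting 4×6 matrix has rank 3, and its Smith normal form has invariant factors (1,1,1).

Boundary ∂_2: C_2 → C_1 acts by ∂[p,q,r] = [q,r] − [p,r] + [p,q]. For instance
  ∂ADE = DE − AE + AD,
  ∂ABD = BD − AD + AB.
As a 6×4 matrix over Z this has rank 3, with invariant factors (1,1,1).

Reading off H_k = ker ∂_k / im ∂_{k+1}:

  H_0: rank C_0 − rank ∂_1 = 4 − 3 = 1, and the invariant factors of ∂_1 are all 1, so H_0 = Z.
  H_1: rank ker ∂_1 − rank ∂_2 = (6 − 3) − 3 = 0, and the invariant factors of ∂_2 are all 1, so H_1 = 0.
  H_2: rank ker ∂_2 − rank ∂_3 = (4 − 3) − 0 = 1, and there is no ∂_3, so H_2 = Z.

H_0 = Z,  H_1 = 0,  H_2 = Z.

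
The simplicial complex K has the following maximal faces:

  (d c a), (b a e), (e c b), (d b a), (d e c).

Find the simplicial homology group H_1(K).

H_1 = Z.

Order the vertices as a < b < c < d < e. Listing each simplex with vertices in this order, K has dimension 2 with simplices:

  0-simplices (5): a, b, c, d, e
  1-simplices (10): ab, ac, ad, ae, bc, bd, be, cd, ce, de
  2-simplices (5): abd, abe, acd, bce, cde

Hence C_0 ≅ Z^5, C_1 ≅ Z^10, C_2 ≅ Z^5.

∂_1: C_1 → C_0 is given by ∂[p,q] = [q] − [p].
This gives a 5×10 integer matrix of rank 4; reducing to Smith normal form yields diagonal entries (1,1,1,1).

The boundary map ∂_2: C_2 → C_1 sends each 2-simplex [p,q,r] to [q,r] − [p,r] + [p,q]. For instance
  ∂acd = cd − ad + ac,
  ∂bce = ce − be + bc.
This gives a 10×5 integer matrix of rank 5; reducing to Smith normal form yields diagonal entries (1,1,1,1,1).

From H_k ≅ ker(∂_k) / im(∂_{k+1}) we obtain:

  H_1: rank ker ∂_1 − rank ∂_2 = (10 − 4) − 5 = 1, and the invariant factors of ∂_2 are all 1, so H_1 ≅ Z.

(K is a triangulation of the Möbius band.)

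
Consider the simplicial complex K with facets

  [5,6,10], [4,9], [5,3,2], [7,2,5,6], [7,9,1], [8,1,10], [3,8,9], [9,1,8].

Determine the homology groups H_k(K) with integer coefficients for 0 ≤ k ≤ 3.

We work with the vertex ordering 1 < 2 < 3 < 4 < 5 < 6 < 7 < 8 < 9 < 10. The simplices of K, each written with vertices in increasing order, are:

  0-simplices (10): [1], [2], [3], [4], [5], [6], [7], [8], [9], [10]
  1-simplices (20): [1,7], [1,8], [1,9], [1,10], [2,3], [2,5], [2,6], [2,7], [3,5], [3,8], [3,9], [4,9], [5,6], [5,7], [5,10], [6,7], [6,10], [7,9], [8,9], [8,10]
  2-simplices (10): [1,7,9], [1,8,9], [1,8,10], [2,3,5], [2,5,6], [2,5,7], [2,6,7], [3,8,9], [5,6,7], [5,6,10]
  3-simplices (1): [2,5,6,7]

so the chain groups are C_0 ≅ Z^10, C_1 ≅ Z^20, C_2 ≅ Z^10, C_3 ≅ Z^1.

∂_1: C_1 → C_0 sends each edge [p,q] (with p < q) to q − p. For instance
  ∂[2,7] = [7] − [2].
The resulting 10×20 matrix has rank 9, and its Smith normal form has invariant factors (1,1,1,1,1,1,1,1,1).

The boundary map ∂_2: C_2 → C_1 maps a triangle to the signed sum of its edges. For instance
  ∂[2,5,6] = [5,6] − [2,6] + [2,5],
  ∂[2,3,5] = [3,5] − [2,5] + [2,3].
The 20×10 boundary matrix has rank 9 and Smith normal form diag(1,1,1,1,1,1,1,1,1).

The boundary map ∂_3: C_3 → C_2 sends each 3-simplex σ to the alternating sum Σ_i (−1)^i (σ with its i-th vertex removed). For instance
  ∂[2,5,6,7] = [5,6,7] − [2,6,7] + [2,5,7] − [2,5,6].
As a 10×1 matrix over Z this has rank 1, with invariant factors (1).

Reading off H_k = ker ∂_k / im ∂_{k+1}:

  H_0: rank C_0 − rank ∂_1 = 10 − 9 = 1, and the invariant factors of ∂_1 are all 1, so H_0 = Z.
  H_1: rank ker ∂_1 − rank ∂_2 = (20 − 9) − 9 = 2, and the invariant factors of ∂_2 are all 1, so H_1 = Z^2.
  H_2: rank ker ∂_2 − rank ∂_3 = (10 − 9) − 1 = 0, and the invariant factors of ∂_3 are all 1, so H_2 = 0.
  H_3: rank ker ∂_3 − rank ∂_4 = (1 − 1) − 0 = 0, and there is no ∂_4, so H_3 = 0.

As a check, the Euler characteristic is 10 − 20 + 10 − 1 = -1, which agrees with 1 − 2 + 0 − 0 = -1.

H_0 ≅ Z,  H_1 ≅ Z^2,  H_2 = 0,  H_3 = 0.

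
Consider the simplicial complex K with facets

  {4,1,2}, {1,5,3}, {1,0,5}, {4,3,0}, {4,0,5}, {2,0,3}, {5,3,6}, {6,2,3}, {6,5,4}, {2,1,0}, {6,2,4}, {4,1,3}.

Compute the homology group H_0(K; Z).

Take the total order 0 < 1 < 2 < 3 < 4 < 5 < 6 on the vertex set. Then K (dimension 2) consists of the simplices:

  0-simplices (7): [0], [1], [2], [3], [4], [5], [6]
  1-simplices (18): [0,1], [0,2], [0,3], [0,4], [0,5], [1,2], [1,3], [1,4], [1,5], [2,3], [2,4], [2,6], [3,4], [3,5], [3,6], [4,5], [4,6], [5,6]
  2-simplices (12): [0,1,2], [0,1,5], [0,2,3], [0,3,4], [0,4,5], [1,2,4], [1,3,4], [1,3,5], [2,3,6], [2,4,6], [3,5,6], [4,5,6]

so the chain groups are C_0 ≅ Z^7, C_1 ≅ Z^18, C_2 ≅ Z^12.

The boundary map ∂_1: C_1 → C_0 maps an edge to its endpoints' difference, ∂[p,q] = q − p. For instance
  ∂[2,6] = [6] − [2].
The 7×18 boundary matrix has rank 6 and Smith normal form diag(1,1,1,1,1,1).

The boundary map ∂_2: C_2 → C_1 sends each 2-simplex [p,q,r] to [q,r] − [p,r] + [p,q]. For instance
  ∂[1,2,4] = [2,4] − [1,4] + [1,2],
  ∂[1,3,4] = [3,4] − [1,4] + [1,3].
This gives a 18×12 integer matrix of rank 12; reducing to Smith normal form yields diagonal entries (1,1,1,1,1,1,1,1,1,1,1,2).

Computing H_k = (kernel of ∂_k) / (image of ∂_{k+1}):

  H_0: rank C_0 − rank ∂_1 = 7 − 6 = 1, and the invariant factors of ∂_1 are all 1, so H_0 ≅ Z.

H_0 ≅ Z.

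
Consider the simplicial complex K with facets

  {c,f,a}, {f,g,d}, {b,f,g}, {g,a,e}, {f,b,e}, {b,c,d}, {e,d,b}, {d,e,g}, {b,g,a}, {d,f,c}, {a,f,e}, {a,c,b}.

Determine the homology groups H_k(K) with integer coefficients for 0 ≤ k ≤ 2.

K has 7 vertices, 18 edges, 12 triangles.
rank ∂_0 = 0, rank ∂_1 = 6 ⇒ b_0 = 7 − 0 − 6 = 1; all invariant factors of ∂_1 are 1 so no torsion. So H_0 = Z.
rank ∂_1 = 6, rank ∂_2 = 12 ⇒ b_1 = 18 − 6 − 12 = 0; ∂_2 has invariant factor(s) [2] giving torsion. So H_1 = Z/2.
rank ∂_2 = 12, rank ∂_3 = 0 ⇒ b_2 = 12 − 12 − 0 = 0. So H_2 = 0.

H_0 ≅ Z,  H_1 ≅ Z/2,  H_2 = 0.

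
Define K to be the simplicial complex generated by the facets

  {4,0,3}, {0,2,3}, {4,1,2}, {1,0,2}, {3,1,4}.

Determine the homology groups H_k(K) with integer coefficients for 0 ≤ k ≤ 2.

H_0 = Z,  H_1 = Z,  H_2 = 0.

Order the vertices as 0 < 1 < 2 < 3 < 4. Listing each simplex with vertices in this order, K has dimension 2 with simplices:

  0-simplices (5): [0], [1], [2], [3], [4]
  1-simplices (10): [0,1], [0,2], [0,3], [0,4], [1,2], [1,3], [1,4], [2,3], [2,4], [3,4]
  2-simplices (5): [0,1,2], [0,2,3], [0,3,4], [1,2,4], [1,3,4]

giving chain groups C_0 ≅ Z^5, C_1 ≅ Z^10, C_2 ≅ Z^5.

The boundary map ∂_1: C_1 → C_0 is given by ∂[p,q] = [q] − [p]. For instance
  ∂[0,4] = [4] − [0].
As a 5×10 matrix over Z this has rank 4, with invariant factors (1,1,1,1).

Boundary ∂_2: C_2 → C_1 sends each 2-simplex [p,q,r] to [q,r] − [p,r] + [p,q]. For instance
  ∂[0,1,2] = [1,2] − [0,2] + [0,1],
  ∂[1,2,4] = [2,4] − [1,4] + [1,2].
The 10×5 boundary matrix has rank 5 and Smith normal form diag(1,1,1,1,1).

From H_k ≅ ker(∂_k) / im(∂_{k+1}) we obtain:

  H_0: rank C_0 − rank ∂_1 = 5 − 4 = 1, and the invariant factors of ∂_1 are all 1, so H_0 ≅ Z.
  H_1: rank ker ∂_1 − rank ∂_2 = (10 − 4) − 5 = 1, and the invariant factors of ∂_2 are all 1, so H_1 ≅ Z.
  H_2: rank ker ∂_2 − rank ∂_3 = (5 − 5) − 0 = 0, and there is no ∂_3, so H_2 ≅ 0.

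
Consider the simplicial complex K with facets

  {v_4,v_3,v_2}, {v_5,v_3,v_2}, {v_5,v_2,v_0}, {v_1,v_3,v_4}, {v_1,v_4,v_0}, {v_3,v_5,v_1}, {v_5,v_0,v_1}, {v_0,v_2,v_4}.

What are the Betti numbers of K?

b_0 = 1, b_1 = 0, b_2 = 1.

We work with the vertex ordering v_0 < v_1 < v_2 < v_3 < v_4 < v_5. The simplices of K, each written with vertices in increasing order, are:

  0-simplices (6): [v_0], [v_1], [v_2], [v_3], [v_4], [v_5]
  1-simplices (12): [v_0,v_1], [v_0,v_2], [v_0,v_4], [v_0,v_5], [v_1,v_3], [v_1,v_4], [v_1,v_5], [v_2,v_3], [v_2,v_4], [v_2,v_5], [v_3,v_4], [v_3,v_5]
  2-simplices (8): [v_0,v_1,v_4], [v_0,v_1,v_5], [v_0,v_2,v_4], [v_0,v_2,v_5], [v_1,v_3,v_4], [v_1,v_3,v_5], [v_2,v_3,v_4], [v_2,v_3,v_5]

so the chain groups are C_0 ≅ Z^6, C_1 ≅ Z^12, C_2 ≅ Z^8.

Boundary ∂_1: C_1 → C_0 is given by ∂[p,q] = [q] − [p]. For instance
  ∂[v_2,v_4] = [v_4] − [v_2].
The resulting 6×12 matrix has rank 5, and its Smith normal form has invariant factors (1,1,1,1,1).

The boundary map ∂_2: C_2 → C_1 sends each 2-simplex [p,q,r] to [q,r] − [p,r] + [p,q]. For instance
  ∂[v_0,v_2,v_5] = [v_2,v_5] − [v_0,v_5] + [v_0,v_2],
  ∂[v_1,v_3,v_5] = [v_3,v_5] − [v_1,v_5] + [v_1,v_3].
The 12×8 boundary matrix has rank 7 and Smith normal form diag(1,1,1,1,1,1,1).

Computing H_k = (kernel of ∂_k) / (image of ∂_{k+1}):

  H_0: rank C_0 − rank ∂_1 = 6 − 5 = 1, and the invariant factors of ∂_1 are all 1, so H_0 = Z.
  H_1: rank ker ∂_1 − rank ∂_2 = (12 − 5) − 7 = 0, and the invariant factors of ∂_2 are all 1, so H_1 = 0.
  H_2: rank ker ∂_2 − rank ∂_3 = (8 − 7) − 0 = 1, and there is no ∂_3, so H_2 = Z.

(K is a triangulation of the 2-sphere S^2.)

Hence the Betti numbers are b_0 = 1, b_1 = 0, b_2 = 1.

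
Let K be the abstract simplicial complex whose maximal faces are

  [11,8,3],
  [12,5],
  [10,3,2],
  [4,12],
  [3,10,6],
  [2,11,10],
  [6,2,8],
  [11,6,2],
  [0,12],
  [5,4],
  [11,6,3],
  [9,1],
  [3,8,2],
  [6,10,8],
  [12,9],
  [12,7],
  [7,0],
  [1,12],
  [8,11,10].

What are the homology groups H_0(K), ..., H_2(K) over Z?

We work with the vertex ordering 0 < 1 < 2 < 3 < 4 < 5 < 6 < 7 < 8 < 9 < 10 < 11 < 12. The simplices of K, each written with vertices in increasing order, are:

  0-simplices (13): [0], [1], [2], [3], [4], [5], [6], [7], [8], [9], [10], [11], [12]
  1-simplices (24): (24 of them)
  2-simplices (10): [2,3,8], [2,3,10], [2,6,8], [2,6,11], [2,10,11], [3,6,10], [3,6,11], [3,8,11], [6,8,10], [8,10,11]

giving chain groups C_0 ≅ Z^13, C_1 ≅ Z^24, C_2 ≅ Z^10.

The boundary map ∂_1: C_1 → C_0 maps an edge to its endpoints' difference, ∂[p,q] = q − p. For instance
  ∂[8,10] = [10] − [8].
The 13×24 boundary matrix has rank 11 and Smith normal form diag(1,1,1,1,1,1,1,1,1,1,1).

The boundary map ∂_2: C_2 → C_1 acts by ∂[p,q,r] = [q,r] − [p,r] + [p,q]. For instance
  ∂[3,8,11] = [8,11] − [3,11] + [3,8],
  ∂[2,3,10] = [3,10] − [2,10] + [2,3].
As a 24×10 matrix over Z this has rank 10, with invariant factors (1,1,1,1,1,1,1,1,1,2).

From H_k ≅ ker(∂_k) / im(∂_{k+1}) we obtain:

  H_0: rank C_0 − rank ∂_1 = 13 − 11 = 2, and the invariant factors of ∂_1 are all 1, so H_0 ≅ Z^2.
  H_1: rank ker ∂_1 − rank ∂_2 = (24 − 11) − 10 = 3, and ∂_2 has invariant factor 2 > 1, so H_1 ≅ Z^3 ⊕ Z/2Z.
  H_2: rank ker ∂_2 − rank ∂_3 = (10 − 10) − 0 = 0, and there is no ∂_3, so H_2 ≅ 0.

As a check, the Euler characteristic is 13 − 24 + 10 = -1, which agrees with 2 − 3 + 0 = -1.

H_0 ≅ Z^2,  H_1 ≅ Z^3 ⊕ Z/2Z,  H_2 = 0.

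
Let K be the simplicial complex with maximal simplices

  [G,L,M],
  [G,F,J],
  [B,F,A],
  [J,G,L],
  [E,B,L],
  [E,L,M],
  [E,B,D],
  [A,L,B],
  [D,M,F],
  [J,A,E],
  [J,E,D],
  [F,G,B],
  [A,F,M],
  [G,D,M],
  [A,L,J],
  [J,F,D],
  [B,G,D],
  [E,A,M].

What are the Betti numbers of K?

We work with the vertex ordering A < B < D < E < F < G < J < L < M. The simplices of K, each written with vertices in increasing order, are:

  0-simplices (9): A, B, D, E, F, G, J, L, M
  1-simplices (27): AB, AE, AF, AJ, AL, AM, BD, BE, BF, BG, BL, DE, DF, DG, DJ, DM, EJ, EL, EM, FG, FJ, FM, GJ, GL, GM, JL, LM
  2-simplices (18): ABF, ABL, AEJ, AEM, AFM, AJL, BDE, BDG, BEL, BFG, DEJ, DFJ, DFM, DGM, ELM, FGJ, GJL, GLM

so the chain groups are C_0 ≅ Z^9, C_1 ≅ Z^27, C_2 ≅ Z^18.

The boundary map ∂_1: C_1 → C_0 maps an edge to its endpoints' difference, ∂[p,q] = q − p.
As a 9×27 matrix over Z this has rank 8, with invariant factors (1,1,1,1,1,1,1,1).

∂_2: C_2 → C_1 acts by ∂[p,q,r] = [q,r] − [p,r] + [p,q]. For instance
  ∂DFJ = FJ − DJ + DF,
  ∂ABF = BF − AF + AB.
The resulting 27×18 matrix has rank 18, and its Smith normal form has invariant factors (1,1,1,1,1,1,1,1,1,1,1,1,1,1,1,1,1,2).

Now H_k = ker ∂_k / im ∂_{k+1}, so:

  H_0: rank C_0 − rank ∂_1 = 9 − 8 = 1, and the invariant factors of ∂_1 are all 1, so H_0 = Z.
  H_1: rank ker ∂_1 − rank ∂_2 = (27 − 8) − 18 = 1, and ∂_2 has invariant factor 2 > 1, so H_1 = Z ⊕ Z/2.
  H_2: rank ker ∂_2 − rank ∂_3 = (18 − 18) − 0 = 0, and there is no ∂_3, so H_2 = 0.

(K is a triangulation of the Klein bottle.)

Hence the Betti numbers are b_0 = 1, b_1 = 1, b_2 = 0.

b_0 = 1, b_1 = 1, b_2 = 0.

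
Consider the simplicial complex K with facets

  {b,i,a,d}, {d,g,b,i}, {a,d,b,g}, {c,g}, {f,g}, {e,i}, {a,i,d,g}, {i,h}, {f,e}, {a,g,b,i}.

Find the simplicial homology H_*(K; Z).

H_0 = Z,  H_1 = Z,  H_2 = 0,  H_3 = Z.

Fix the vertex order a < b < c < d < e < f < g < h < i and write every simplex with vertices in increasing order. Then dim K = 3 and the simplices of K are:

  0-simplices (9): a, b, c, d, e, f, g, h, i
  1-simplices (15): ab, ad, ag, ai, bd, bg, bi, cg, dg, di, ef, ei, fg, gi, hi
  2-simplices (10): abd, abg, abi, adg, adi, agi, bdg, bdi, bgi, dgi
  3-simplices (5): abdg, abdi, abgi, adgi, bdgi

Hence C_0 ≅ Z^9, C_1 ≅ Z^15, C_2 ≅ Z^10, C_3 ≅ Z^5.

Boundary ∂_1: C_1 → C_0 is given by ∂[p,q] = [q] − [p].
As a 9×15 matrix over Z this has rank 8, with invariant factors (1,1,1,1,1,1,1,1).

The boundary map ∂_2: C_2 → C_1 maps a triangle to the signed sum of its edges. For instance
  ∂bdg = dg − bg + bd,
  ∂dgi = gi − di + dg.
This gives a 15×10 integer matrix of rank 6; reducing to Smith normal form yields diagonal entries (1,1,1,1,1,1).

∂_3: C_3 → C_2 sends each 3-simplex σ to the alternating sum Σ_i (−1)^i (σ with its i-th vertex removed). For instance
  ∂adgi = dgi − agi + adi − adg,
  ∂bdgi = dgi − bgi + bdi − bdg.
The resulting 10×5 matrix has rank 4, and its Smith normal form has invariant factors (1,1,1,1).

From H_k ≅ ker(∂_k) / im(∂_{k+1}) we obtain:

  H_0: rank C_0 − rank ∂_1 = 9 − 8 = 1, and the invariant factors of ∂_1 are all 1, so H_0 ≅ Z.
  H_1: rank ker ∂_1 − rank ∂_2 = (15 − 8) − 6 = 1, and the invariant factors of ∂_2 are all 1, so H_1 ≅ Z.
  H_2: rank ker ∂_2 − rank ∂_3 = (10 − 6) − 4 = 0, and the invariant factors of ∂_3 are all 1, so H_2 ≅ 0.
  H_3: rank ker ∂_3 − rank ∂_4 = (5 − 4) − 0 = 1, and there is no ∂_4, so H_3 ≅ Z.

As a check, the Euler characteristic is 9 − 15 + 10 − 5 = -1, which agrees with 1 − 1 + 0 − 1 = -1.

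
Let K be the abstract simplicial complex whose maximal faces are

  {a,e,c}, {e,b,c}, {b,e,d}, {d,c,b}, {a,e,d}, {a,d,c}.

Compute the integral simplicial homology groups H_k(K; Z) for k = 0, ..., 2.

H_0 = Z,  H_1 = 0,  H_2 = Z.

Order the vertices as a < b < c < d < e. Listing each simplex with vertices in this order, K has dimension 2 with simplices:

  0-simplices (5): a, b, c, d, e
  1-simplices (9): ac, ad, ae, bc, bd, be, cd, ce, de
  2-simplices (6): acd, ace, ade, bcd, bce, bde

so the chain groups are C_0 ≅ Z^5, C_1 ≅ Z^9, C_2 ≅ Z^6.

The boundary map ∂_1: C_1 → C_0 is given by ∂[p,q] = [q] − [p]. For instance
  ∂ae = e − a.
The resulting 5×9 matrix has rank 4, and its Smith normal form has invariant factors (1,1,1,1).

The boundary map ∂_2: C_2 → C_1 maps a triangle to the signed sum of its edges. For instance
  ∂bde = de − be + bd,
  ∂acd = cd − ad + ac.
The 9×6 boundary matrix has rank 5 and Smith normal form diag(1,1,1,1,1).

Computing H_k = (kernel of ∂_k) / (image of ∂_{k+1}):

  H_0: rank C_0 − rank ∂_1 = 5 − 4 = 1, and the invariant factors of ∂_1 are all 1, so H_0 = Z.
  H_1: rank ker ∂_1 − rank ∂_2 = (9 − 4) − 5 = 0, and the invariant factors of ∂_2 are all 1, so H_1 = 0.
  H_2: rank ker ∂_2 − rank ∂_3 = (6 − 5) − 0 = 1, and there is no ∂_3, so H_2 = Z.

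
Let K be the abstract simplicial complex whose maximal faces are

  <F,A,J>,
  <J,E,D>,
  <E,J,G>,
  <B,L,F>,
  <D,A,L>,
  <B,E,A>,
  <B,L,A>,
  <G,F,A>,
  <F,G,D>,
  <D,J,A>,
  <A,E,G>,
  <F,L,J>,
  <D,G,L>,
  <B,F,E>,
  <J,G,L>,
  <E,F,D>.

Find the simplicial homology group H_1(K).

H_1 = Z^2.

Take the total order A < B < D < E < F < G < J < L on the vertex set. Then K (dimension 2) consists of the simplices:

  0-simplices (8): A, B, D, E, F, G, J, L
  1-simplices (24): AB, AD, AE, AF, AG, AJ, AL, BE, BF, BL, DE, DF, DG, DJ, DL, EF, EG, EJ, FG, FJ, FL, GJ, GL, JL
  2-simplices (16): ABE, ABL, ADJ, ADL, AEG, AFG, AFJ, BEF, BFL, DEF, DEJ, DFG, DGL, EGJ, FJL, GJL

Hence C_0 ≅ Z^8, C_1 ≅ Z^24, C_2 ≅ Z^16.

The boundary map ∂_1: C_1 → C_0 sends each edge [p,q] (with p < q) to q − p. For instance
  ∂FG = G − F.
This gives a 8×24 integer matrix of rank 7; reducing to Smith normal form yields diagonal entries (1,1,1,1,1,1,1).

∂_2: C_2 → C_1 sends each 2-simplex [p,q,r] to [q,r] − [p,r] + [p,q]. For instance
  ∂GJL = JL − GL + GJ,
  ∂DGL = GL − DL + DG.
This gives a 24×16 integer matrix of rank 15; reducing to Smith normal form yields diagonal entries (1,1,1,1,1,1,1,1,1,1,1,1,1,1,1).

Reading off H_k = ker ∂_k / im ∂_{k+1}:

  H_1: rank ker ∂_1 − rank ∂_2 = (24 − 7) − 15 = 2, and the invariant factors of ∂_2 are all 1, so H_1 ≅ Z^2.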